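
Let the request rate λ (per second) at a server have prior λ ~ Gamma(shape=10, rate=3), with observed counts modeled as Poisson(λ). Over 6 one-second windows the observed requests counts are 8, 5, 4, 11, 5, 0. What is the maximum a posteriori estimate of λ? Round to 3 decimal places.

Σxᵢ = 8+5+4+11+5+0 = 33, with n = 6.
Posterior ∝ λ^9e^(−3λ) · λ^33e^(−6λ) = λ^42e^(−9λ), i.e. Gamma(shape=43, rate=9).
The mode of a Gamma(a, b) with a ≥ 1 (shape–rate) is (a−1)/b = 42/9 ≈ 4.667.

λ̂_MAP = 4.667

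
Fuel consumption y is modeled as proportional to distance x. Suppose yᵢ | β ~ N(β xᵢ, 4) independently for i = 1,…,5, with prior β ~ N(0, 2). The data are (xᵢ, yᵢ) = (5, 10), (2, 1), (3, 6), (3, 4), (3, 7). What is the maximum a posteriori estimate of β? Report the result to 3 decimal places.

β̂_MAP = 1.776

log p(β | y) = −Σ(yᵢ − βxᵢ)²/(2·4) − β²/(2·2) + const.
Setting the derivative to zero: Σxᵢ(yᵢ − βxᵢ)/4 − β/2 = 0, so β = Σxᵢyᵢ / (Σxᵢ² + σ²/τ²).
Σxᵢyᵢ = 5·10 + 2·1 + 3·6 + 3·4 + 3·7 = 103; Σxᵢ² = 56; σ²/τ² = 2.
β̂_MAP = 103 / (56 + 2) = 103/58 ≈ 1.776.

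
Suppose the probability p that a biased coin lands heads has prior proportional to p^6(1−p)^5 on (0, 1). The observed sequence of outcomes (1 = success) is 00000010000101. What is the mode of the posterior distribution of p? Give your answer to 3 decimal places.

The prior density ∝ p^6(1−p)^5 is the kernel of Beta(7, 6).
Data: 3 successes in 14 trials (from the sequence). The binomial likelihood contributes p^3(1−p)^11, so the posterior is Beta(7+3, 6+11) = Beta(10, 17).
For Beta(a, b) with a, b > 1 the mode is (a−1)/(a+b−2) = 9/25 ≈ 0.360.

p̂_MAP = 0.360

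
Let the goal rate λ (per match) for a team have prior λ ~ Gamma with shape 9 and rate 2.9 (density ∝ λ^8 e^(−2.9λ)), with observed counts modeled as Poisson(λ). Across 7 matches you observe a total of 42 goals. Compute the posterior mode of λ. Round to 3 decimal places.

Σxᵢ = 42, n = 7.
Posterior ∝ λ^8e^(−2.9λ) · λ^42e^(−7λ) = λ^50e^(−9.9λ), i.e. Gamma(shape=51, rate=9.9).
The mode of a Gamma(a, b) with a ≥ 1 (shape–rate) is (a−1)/b = 50/9.9 ≈ 5.051.

λ̂_MAP = 5.051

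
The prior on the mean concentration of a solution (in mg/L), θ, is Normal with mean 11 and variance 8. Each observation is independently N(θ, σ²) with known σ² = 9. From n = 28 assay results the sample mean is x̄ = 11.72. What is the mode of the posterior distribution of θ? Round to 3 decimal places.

θ̂_MAP = 11.692

n = 28, x̄ = 11.72.
For a Normal prior and Normal likelihood with known variance, the posterior is Normal; its mode equals its mean, the precision-weighted average.
Prior precision 1/σ₀² = 1/8 = 0.125; data precision n/σ² = 28/9.
θ̂ = (0.125·11 + (28/9)·11.72) / (0.125 + 28/9) = (68107/1800)/(233/72) = 68107/5825 ≈ 11.692.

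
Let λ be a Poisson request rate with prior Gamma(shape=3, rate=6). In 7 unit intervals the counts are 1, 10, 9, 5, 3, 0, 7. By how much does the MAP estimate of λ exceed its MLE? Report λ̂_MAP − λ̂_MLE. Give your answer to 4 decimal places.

Σxᵢ = 35. Posterior is Gamma(38, 13); MAP = (38−1)/13 = 37/13 ≈ 2.84615.
MLE = x̄ = 35/7 ≈ 5.00000.
Difference = 37/13 − 35/7 = -28/13 ≈ -2.1538.

MAP − MLE = -2.1538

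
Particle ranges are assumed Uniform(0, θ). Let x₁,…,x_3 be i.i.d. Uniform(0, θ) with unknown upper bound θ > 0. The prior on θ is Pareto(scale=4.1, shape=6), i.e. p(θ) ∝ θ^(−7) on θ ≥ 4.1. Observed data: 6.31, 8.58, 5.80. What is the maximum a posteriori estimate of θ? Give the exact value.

θ̂_MAP = 8.58

The Uniform(0, θ) likelihood is θ^(−n) for θ ≥ max(xᵢ), zero otherwise. Here max(xᵢ) = 8.58.
Posterior ∝ θ^(−7) · θ^(−3) = θ^(−10) on θ ≥ max(4.1, 8.58) = 8.58.
This density is strictly decreasing in θ, so the posterior mode lies at the lower boundary of the support.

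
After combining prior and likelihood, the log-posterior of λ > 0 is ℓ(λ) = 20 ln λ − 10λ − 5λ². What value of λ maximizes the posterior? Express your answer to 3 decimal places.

ℓ'(λ) = 20/λ − 10 − 10λ. Setting this to zero and multiplying by λ: 10λ² + 10λ − 20 = 0.
λ = (−10 + √(10² + 4·10·20)) / (2·10) = (−10 + √900) / 20 = (−10 + 30)/20 = 1.
ℓ''(λ) = −20/λ² − 10 < 0, confirming a maximum.

λ̂_MAP = 1.000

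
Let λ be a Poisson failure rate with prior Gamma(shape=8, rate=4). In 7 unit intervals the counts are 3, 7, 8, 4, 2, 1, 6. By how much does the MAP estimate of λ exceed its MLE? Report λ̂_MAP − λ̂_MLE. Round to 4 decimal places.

Σxᵢ = 31. Posterior is Gamma(39, 11); MAP = (39−1)/11 = 38/11 ≈ 3.45455.
MLE = x̄ = 31/7 ≈ 4.42857.
Difference = 38/11 − 31/7 = -75/77 ≈ -0.9740.

MAP − MLE = -0.9740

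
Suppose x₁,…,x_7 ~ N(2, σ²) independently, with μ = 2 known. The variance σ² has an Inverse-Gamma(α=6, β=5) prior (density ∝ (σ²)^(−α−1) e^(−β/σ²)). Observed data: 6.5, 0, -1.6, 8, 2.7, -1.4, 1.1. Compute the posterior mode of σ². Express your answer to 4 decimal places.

σ̂²_MAP = 4.5748

Sum of squared deviations about the known mean: SS = (6.5−2)² + (0−2)² + (-1.6−2)² + (8−2)² + (2.7−2)² + (-1.4−2)² + (1.1−2)² = 86.07.
The Normal likelihood contributes (σ²)^(−n/2) exp(−SS/(2σ²)), so the posterior is Inverse-Gamma(α + n/2, β + SS/2) = Inverse-Gamma(9.5, 48.035).
The mode of Inverse-Gamma(a, b) is b/(a+1) = 48.035/10.5 ≈ 4.5748.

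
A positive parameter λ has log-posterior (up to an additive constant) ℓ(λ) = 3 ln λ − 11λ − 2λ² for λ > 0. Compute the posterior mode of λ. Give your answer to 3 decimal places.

ℓ'(λ) = 3/λ − 11 − 4λ. Setting this to zero and multiplying by λ: 4λ² + 11λ − 3 = 0.
λ = (−11 + √(11² + 4·4·3)) / (2·4) = (−11 + √169) / 8 = (−11 + 13)/8 = 1/4.
ℓ''(λ) = −3/λ² − 4 < 0, confirming a maximum.

λ̂_MAP = 0.250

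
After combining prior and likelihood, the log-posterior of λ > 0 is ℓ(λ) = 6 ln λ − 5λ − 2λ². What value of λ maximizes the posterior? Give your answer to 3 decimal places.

ℓ'(λ) = 6/λ − 5 − 4λ. Setting this to zero and multiplying by λ: 4λ² + 5λ − 6 = 0.
λ = (−5 + √(5² + 4·4·6)) / (2·4) = (−5 + √121) / 8 = (−5 + 11)/8 = 3/4.
ℓ''(λ) = −6/λ² − 4 < 0, confirming a maximum.

λ̂_MAP = 0.750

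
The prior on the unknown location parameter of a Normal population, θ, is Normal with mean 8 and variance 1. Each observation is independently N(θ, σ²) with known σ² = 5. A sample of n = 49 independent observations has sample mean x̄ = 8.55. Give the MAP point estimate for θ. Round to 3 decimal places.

n = 49, x̄ = 8.55.
For a Normal prior and Normal likelihood with known variance, the posterior is Normal; its mode equals its mean, the precision-weighted average.
Prior precision 1/σ₀² = 1/1 = 1; data precision n/σ² = 49/5 = 9.8.
θ̂ = (1·8 + 9.8·8.55) / (1 + 9.8) = 91.79/10.8 = 9179/1080 ≈ 8.499.

θ̂_MAP = 8.499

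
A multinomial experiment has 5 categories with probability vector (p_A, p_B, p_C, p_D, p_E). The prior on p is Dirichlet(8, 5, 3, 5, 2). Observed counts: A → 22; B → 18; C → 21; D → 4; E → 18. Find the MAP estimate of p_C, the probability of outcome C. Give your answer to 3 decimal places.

The posterior is Dirichlet(αᵢ + nᵢ) = Dirichlet(30, 23, 24, 9, 20).
For a Dirichlet(a₁,…,a_K) with all aᵢ > 1, the mode has j-th component (aⱼ − 1)/(Σaᵢ − K).
Here Σaᵢ = 106 and K = 5, so p_C = (24 − 1)/(106 − 5) = 23/101 ≈ 0.228.

MAP estimate of p_C = 0.228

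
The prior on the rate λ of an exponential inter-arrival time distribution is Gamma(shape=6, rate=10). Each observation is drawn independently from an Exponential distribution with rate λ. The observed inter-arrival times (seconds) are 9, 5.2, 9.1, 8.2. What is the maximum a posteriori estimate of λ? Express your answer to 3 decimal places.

The Exponential(rate=λ) likelihood is ∝ λ^n e^(−λΣtᵢ). Here n = 4 and Σtᵢ = 9 + 5.2 + 9.1 + 8.2 = 31.5.
Posterior ∝ λ^5e^(−10λ) · λ^4e^(−31.5λ) = λ^9e^(−41.5λ), i.e. Gamma(10, 41.5).
Mode = (a−1)/b = 9/41.5 ≈ 0.217.

λ̂_MAP = 0.217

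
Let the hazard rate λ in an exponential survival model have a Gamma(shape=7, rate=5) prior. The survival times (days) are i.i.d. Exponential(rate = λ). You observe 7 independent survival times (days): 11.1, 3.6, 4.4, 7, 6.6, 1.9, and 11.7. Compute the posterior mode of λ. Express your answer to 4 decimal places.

The Exponential(rate=λ) likelihood is ∝ λ^n e^(−λΣtᵢ). Here n = 7 and Σtᵢ = 11.1 + 3.6 + 4.4 + 7 + 6.6 + 1.9 + 11.7 = 46.3.
Posterior ∝ λ^6e^(−5λ) · λ^7e^(−46.3λ) = λ^13e^(−51.3λ), i.e. Gamma(14, 51.3).
Mode = (a−1)/b = 13/51.3 ≈ 0.2534.

λ̂_MAP = 0.2534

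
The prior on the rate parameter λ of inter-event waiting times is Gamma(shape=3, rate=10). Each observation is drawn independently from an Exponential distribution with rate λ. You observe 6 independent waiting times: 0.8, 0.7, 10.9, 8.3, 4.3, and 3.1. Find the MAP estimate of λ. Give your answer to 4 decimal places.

The Exponential(rate=λ) likelihood is ∝ λ^n e^(−λΣtᵢ). Here n = 6 and Σtᵢ = 0.8 + 0.7 + 10.9 + 8.3 + 4.3 + 3.1 = 28.1.
Posterior ∝ λ^2e^(−10λ) · λ^6e^(−28.1λ) = λ^8e^(−38.1λ), i.e. Gamma(9, 38.1).
Mode = (a−1)/b = 8/38.1 ≈ 0.2100.

λ̂_MAP = 0.2100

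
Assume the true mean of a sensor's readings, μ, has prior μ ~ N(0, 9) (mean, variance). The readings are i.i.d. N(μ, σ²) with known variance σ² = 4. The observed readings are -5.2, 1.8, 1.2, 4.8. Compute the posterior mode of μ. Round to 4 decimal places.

n = 4; x̄ = ((-5.2) + 1.8 + 1.2 + 4.8)/4 = 2.6/4 = 0.65.
For a Normal prior and Normal likelihood with known variance, the posterior is Normal; its mode equals its mean, the precision-weighted average.
Prior precision 1/σ₀² = 1/9; data precision n/σ² = 4/4 = 1.
μ̂ = ((1/9)·0 + 1·0.65) / (1/9 + 1) = 0.65/(10/9) = 0.5850.

μ̂_MAP = 0.5850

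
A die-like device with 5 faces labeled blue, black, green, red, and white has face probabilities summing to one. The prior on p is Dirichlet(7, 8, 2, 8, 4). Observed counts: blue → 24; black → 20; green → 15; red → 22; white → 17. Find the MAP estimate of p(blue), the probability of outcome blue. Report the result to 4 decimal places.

The posterior is Dirichlet(αᵢ + nᵢ) = Dirichlet(31, 28, 17, 30, 21).
For a Dirichlet(a₁,…,a_K) with all aᵢ > 1, the mode has j-th component (aⱼ − 1)/(Σaᵢ − K).
Here Σaᵢ = 127 and K = 5, so p(blue) = (31 − 1)/(127 − 5) = 30/122 ≈ 0.2459.

MAP estimate of p(blue) = 0.2459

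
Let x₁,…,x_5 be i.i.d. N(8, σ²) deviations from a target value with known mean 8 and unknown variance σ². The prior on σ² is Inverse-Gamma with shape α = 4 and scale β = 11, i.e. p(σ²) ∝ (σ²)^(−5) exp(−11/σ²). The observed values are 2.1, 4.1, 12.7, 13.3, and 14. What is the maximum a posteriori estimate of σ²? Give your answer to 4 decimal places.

σ̂²_MAP = 10.5467

Sum of squared deviations about the known mean: SS = (2.1−8)² + (4.1−8)² + (12.7−8)² + (13.3−8)² + (14−8)² = 136.2.
The Normal likelihood contributes (σ²)^(−n/2) exp(−SS/(2σ²)), so the posterior is Inverse-Gamma(α + n/2, β + SS/2) = Inverse-Gamma(6.5, 79.1).
The mode of Inverse-Gamma(a, b) is b/(a+1) = 79.1/7.5 ≈ 10.5467.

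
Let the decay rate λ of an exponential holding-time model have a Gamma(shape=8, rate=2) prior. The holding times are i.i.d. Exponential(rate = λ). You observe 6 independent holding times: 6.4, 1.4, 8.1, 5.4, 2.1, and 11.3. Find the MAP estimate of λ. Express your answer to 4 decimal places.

λ̂_MAP = 0.3542

The Exponential(rate=λ) likelihood is ∝ λ^n e^(−λΣtᵢ). Here n = 6 and Σtᵢ = 6.4 + 1.4 + 8.1 + 5.4 + 2.1 + 11.3 = 34.7.
Posterior ∝ λ^7e^(−2λ) · λ^6e^(−34.7λ) = λ^13e^(−36.7λ), i.e. Gamma(14, 36.7).
Mode = (a−1)/b = 13/36.7 ≈ 0.3542.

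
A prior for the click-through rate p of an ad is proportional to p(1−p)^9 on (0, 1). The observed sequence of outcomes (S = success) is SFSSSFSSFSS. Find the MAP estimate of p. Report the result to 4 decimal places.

p̂_MAP = 0.4286

The prior density ∝ p(1−p)^9 is the kernel of Beta(2, 10).
Data: 8 successes in 11 trials (from the sequence). The binomial likelihood contributes p^8(1−p)^3, so the posterior is Beta(2+8, 10+3) = Beta(10, 13).
For Beta(a, b) with a, b > 1 the mode is (a−1)/(a+b−2) = 9/21 ≈ 0.4286.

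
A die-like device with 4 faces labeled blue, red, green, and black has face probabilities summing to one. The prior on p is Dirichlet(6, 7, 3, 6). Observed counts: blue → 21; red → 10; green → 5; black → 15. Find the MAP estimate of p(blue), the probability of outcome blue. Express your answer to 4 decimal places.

MAP estimate of p(blue) = 0.3768

The posterior is Dirichlet(αᵢ + nᵢ) = Dirichlet(27, 17, 8, 21).
For a Dirichlet(a₁,…,a_K) with all aᵢ > 1, the mode has j-th component (aⱼ − 1)/(Σaᵢ − K).
Here Σaᵢ = 73 and K = 4, so p(blue) = (27 − 1)/(73 − 4) = 26/69 ≈ 0.3768.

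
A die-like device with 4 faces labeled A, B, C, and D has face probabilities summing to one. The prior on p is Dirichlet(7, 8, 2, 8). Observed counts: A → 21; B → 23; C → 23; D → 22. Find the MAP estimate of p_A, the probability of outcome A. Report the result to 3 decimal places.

MAP estimate of p_A = 0.245

The posterior is Dirichlet(αᵢ + nᵢ) = Dirichlet(28, 31, 25, 30).
For a Dirichlet(a₁,…,a_K) with all aᵢ > 1, the mode has j-th component (aⱼ − 1)/(Σaᵢ − K).
Here Σaᵢ = 114 and K = 4, so p_A = (28 − 1)/(114 − 4) = 27/110 ≈ 0.245.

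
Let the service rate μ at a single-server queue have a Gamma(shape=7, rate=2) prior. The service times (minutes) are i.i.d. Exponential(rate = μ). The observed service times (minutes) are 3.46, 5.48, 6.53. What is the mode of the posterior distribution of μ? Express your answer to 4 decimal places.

The Exponential(rate=μ) likelihood is ∝ μ^n e^(−μΣtᵢ). Here n = 3 and Σtᵢ = 3.46 + 5.48 + 6.53 = 15.47.
Posterior ∝ μ^6e^(−2μ) · μ^3e^(−15.47μ) = μ^9e^(−17.47μ), i.e. Gamma(10, 17.47).
Mode = (a−1)/b = 9/17.47 ≈ 0.5152.

μ̂_MAP = 0.5152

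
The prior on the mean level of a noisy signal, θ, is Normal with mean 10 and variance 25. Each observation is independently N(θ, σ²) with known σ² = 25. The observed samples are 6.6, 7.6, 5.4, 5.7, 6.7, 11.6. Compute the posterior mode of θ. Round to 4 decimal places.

n = 6; x̄ = (6.6 + 7.6 + 5.4 + 5.7 + 6.7 + 11.6)/6 = 43.6/6 = 109/15 ≈ 7.2667.
For a Normal prior and Normal likelihood with known variance, the posterior is Normal; its mode equals its mean, the precision-weighted average.
Prior precision 1/σ₀² = 1/25 = 0.04; data precision n/σ² = 6/25 = 0.24.
θ̂ = (0.04·10 + 0.24·(109/15)) / (0.04 + 0.24) = 2.144/0.28 = 268/35 ≈ 7.6571.

θ̂_MAP = 7.6571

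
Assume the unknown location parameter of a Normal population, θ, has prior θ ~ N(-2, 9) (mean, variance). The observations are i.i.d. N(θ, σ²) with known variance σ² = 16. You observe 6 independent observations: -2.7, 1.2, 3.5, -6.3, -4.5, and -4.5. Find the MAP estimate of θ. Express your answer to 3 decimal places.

n = 6; x̄ = ((-2.7) + 1.2 + 3.5 + (-6.3) + (-4.5) + (-4.5))/6 = -13.3/6 = -133/60 ≈ -2.2167.
For a Normal prior and Normal likelihood with known variance, the posterior is Normal; its mode equals its mean, the precision-weighted average.
Prior precision 1/σ₀² = 1/9; data precision n/σ² = 6/16 = 0.375.
θ̂ = ((1/9)·(-2) + 0.375·(-133/60)) / (1/9 + 0.375) = (-1517/1440)/(35/72) = -1517/700 ≈ -2.167.

θ̂_MAP = -2.167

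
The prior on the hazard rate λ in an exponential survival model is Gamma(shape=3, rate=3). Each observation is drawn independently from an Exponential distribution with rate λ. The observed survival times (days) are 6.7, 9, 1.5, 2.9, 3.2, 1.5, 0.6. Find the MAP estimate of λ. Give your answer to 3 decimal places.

λ̂_MAP = 0.317

The Exponential(rate=λ) likelihood is ∝ λ^n e^(−λΣtᵢ). Here n = 7 and Σtᵢ = 6.7 + 9 + 1.5 + 2.9 + 3.2 + 1.5 + 0.6 = 25.4.
Posterior ∝ λ^2e^(−3λ) · λ^7e^(−25.4λ) = λ^9e^(−28.4λ), i.e. Gamma(10, 28.4).
Mode = (a−1)/b = 9/28.4 ≈ 0.317.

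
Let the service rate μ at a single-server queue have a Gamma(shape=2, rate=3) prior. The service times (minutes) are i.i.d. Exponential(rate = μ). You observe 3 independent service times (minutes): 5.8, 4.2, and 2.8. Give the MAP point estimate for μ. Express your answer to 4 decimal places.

μ̂_MAP = 0.2532

The Exponential(rate=μ) likelihood is ∝ μ^n e^(−μΣtᵢ). Here n = 3 and Σtᵢ = 5.8 + 4.2 + 2.8 = 12.8.
Posterior ∝ μe^(−3μ) · μ^3e^(−12.8μ) = μ^4e^(−15.8μ), i.e. Gamma(5, 15.8).
Mode = (a−1)/b = 4/15.8 ≈ 0.2532.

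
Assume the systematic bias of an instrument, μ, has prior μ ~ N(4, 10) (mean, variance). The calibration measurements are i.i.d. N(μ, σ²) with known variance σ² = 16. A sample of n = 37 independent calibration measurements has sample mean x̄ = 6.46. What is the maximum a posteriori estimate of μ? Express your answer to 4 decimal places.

μ̂_MAP = 6.3580

n = 37, x̄ = 6.46.
For a Normal prior and Normal likelihood with known variance, the posterior is Normal; its mode equals its mean, the precision-weighted average.
Prior precision 1/σ₀² = 1/10 = 0.1; data precision n/σ² = 37/16 = 2.3125.
μ̂ = (0.1·4 + 2.3125·6.46) / (0.1 + 2.3125) = 15.33875/2.4125 = 12271/1930 ≈ 6.3580.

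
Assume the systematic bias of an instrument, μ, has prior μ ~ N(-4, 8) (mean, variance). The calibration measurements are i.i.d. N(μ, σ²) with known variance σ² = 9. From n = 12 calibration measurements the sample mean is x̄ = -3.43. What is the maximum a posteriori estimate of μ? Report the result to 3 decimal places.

n = 12, x̄ = -3.43.
For a Normal prior and Normal likelihood with known variance, the posterior is Normal; its mode equals its mean, the precision-weighted average.
Prior precision 1/σ₀² = 1/8 = 0.125; data precision n/σ² = 12/9 = 4/3.
μ̂ = (0.125·(-4) + (4/3)·(-3.43)) / (0.125 + 4/3) = (-761/150)/(35/24) = -3044/875 ≈ -3.479.

μ̂_MAP = -3.479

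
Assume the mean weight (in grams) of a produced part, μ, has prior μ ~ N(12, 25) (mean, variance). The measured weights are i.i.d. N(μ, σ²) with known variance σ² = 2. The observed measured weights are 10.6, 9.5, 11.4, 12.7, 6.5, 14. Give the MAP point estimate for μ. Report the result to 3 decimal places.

n = 6; x̄ = (10.6 + 9.5 + 11.4 + 12.7 + 6.5 + 14)/6 = 64.7/6 = 647/60 ≈ 10.7833.
For a Normal prior and Normal likelihood with known variance, the posterior is Normal; its mode equals its mean, the precision-weighted average.
Prior precision 1/σ₀² = 1/25 = 0.04; data precision n/σ² = 6/2 = 3.
μ̂ = (0.04·12 + 3·(647/60)) / (0.04 + 3) = 32.83/3.04 = 3283/304 ≈ 10.799.

μ̂_MAP = 10.799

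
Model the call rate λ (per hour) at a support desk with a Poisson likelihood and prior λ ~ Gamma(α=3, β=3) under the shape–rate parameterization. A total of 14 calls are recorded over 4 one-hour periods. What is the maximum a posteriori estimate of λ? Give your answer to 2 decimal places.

Σxᵢ = 14, n = 4.
Posterior ∝ λ^2e^(−3λ) · λ^14e^(−4λ) = λ^16e^(−7λ), i.e. Gamma(shape=17, rate=7).
The mode of a Gamma(a, b) with a ≥ 1 (shape–rate) is (a−1)/b = 16/7 ≈ 2.29.

λ̂_MAP = 2.29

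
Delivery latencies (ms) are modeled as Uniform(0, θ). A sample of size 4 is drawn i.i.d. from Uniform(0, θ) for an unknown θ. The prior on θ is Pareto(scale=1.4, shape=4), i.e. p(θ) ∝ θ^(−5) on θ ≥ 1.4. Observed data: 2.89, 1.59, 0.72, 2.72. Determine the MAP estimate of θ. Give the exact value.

θ̂_MAP = 2.89

The Uniform(0, θ) likelihood is θ^(−n) for θ ≥ max(xᵢ), zero otherwise. Here max(xᵢ) = 2.89.
Posterior ∝ θ^(−5) · θ^(−4) = θ^(−9) on θ ≥ max(1.4, 2.89) = 2.89.
This density is strictly decreasing in θ, so the posterior mode lies at the lower boundary of the support.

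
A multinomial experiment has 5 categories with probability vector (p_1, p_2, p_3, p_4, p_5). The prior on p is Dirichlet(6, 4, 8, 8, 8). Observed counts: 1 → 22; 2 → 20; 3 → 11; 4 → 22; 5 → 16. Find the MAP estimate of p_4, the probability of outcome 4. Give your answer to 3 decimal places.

The posterior is Dirichlet(αᵢ + nᵢ) = Dirichlet(28, 24, 19, 30, 24).
For a Dirichlet(a₁,…,a_K) with all aᵢ > 1, the mode has j-th component (aⱼ − 1)/(Σaᵢ − K).
Here Σaᵢ = 125 and K = 5, so p_4 = (30 − 1)/(125 − 5) = 29/120 ≈ 0.242.

MAP estimate: 0.242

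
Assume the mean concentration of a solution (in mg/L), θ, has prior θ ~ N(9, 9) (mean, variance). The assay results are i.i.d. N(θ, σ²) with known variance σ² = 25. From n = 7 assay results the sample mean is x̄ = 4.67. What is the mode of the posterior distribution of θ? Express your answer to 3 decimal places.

θ̂_MAP = 5.900

n = 7, x̄ = 4.67.
For a Normal prior and Normal likelihood with known variance, the posterior is Normal; its mode equals its mean, the precision-weighted average.
Prior precision 1/σ₀² = 1/9; data precision n/σ² = 7/25 = 0.28.
θ̂ = ((1/9)·9 + 0.28·4.67) / (1/9 + 0.28) = 2.3076/(88/225) = 51921/8800 ≈ 5.900.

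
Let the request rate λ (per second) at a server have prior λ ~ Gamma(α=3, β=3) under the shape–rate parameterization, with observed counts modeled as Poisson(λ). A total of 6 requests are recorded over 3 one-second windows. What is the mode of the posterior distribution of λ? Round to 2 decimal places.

Σxᵢ = 6, n = 3.
Posterior ∝ λ^2e^(−3λ) · λ^6e^(−3λ) = λ^8e^(−6λ), i.e. Gamma(shape=9, rate=6).
The mode of a Gamma(a, b) with a ≥ 1 (shape–rate) is (a−1)/b = 8/6 ≈ 1.33.

λ̂_MAP = 1.33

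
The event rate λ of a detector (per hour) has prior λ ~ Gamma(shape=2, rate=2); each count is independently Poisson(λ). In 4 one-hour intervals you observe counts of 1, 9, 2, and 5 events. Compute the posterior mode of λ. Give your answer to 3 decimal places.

Σxᵢ = 1+9+2+5 = 17, with n = 4.
Posterior ∝ λe^(−2λ) · λ^17e^(−4λ) = λ^18e^(−6λ), i.e. Gamma(shape=19, rate=6).
The mode of a Gamma(a, b) with a ≥ 1 (shape–rate) is (a−1)/b = 18/6 ≈ 3.000.

λ̂_MAP = 3.000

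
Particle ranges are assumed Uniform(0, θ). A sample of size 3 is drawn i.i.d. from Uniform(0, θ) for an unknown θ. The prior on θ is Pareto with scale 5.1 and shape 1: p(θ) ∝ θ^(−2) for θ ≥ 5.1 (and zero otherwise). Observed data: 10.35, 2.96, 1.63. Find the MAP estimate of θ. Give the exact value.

The Uniform(0, θ) likelihood is θ^(−n) for θ ≥ max(xᵢ), zero otherwise. Here max(xᵢ) = 10.35.
Posterior ∝ θ^(−2) · θ^(−3) = θ^(−5) on θ ≥ max(5.1, 10.35) = 10.35.
This density is strictly decreasing in θ, so the posterior mode lies at the lower boundary of the support.

θ̂_MAP = 10.35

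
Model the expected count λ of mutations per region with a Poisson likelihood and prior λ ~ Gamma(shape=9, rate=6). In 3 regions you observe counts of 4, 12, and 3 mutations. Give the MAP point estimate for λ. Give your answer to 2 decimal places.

λ̂_MAP = 3.00

Σxᵢ = 4+12+3 = 19, with n = 3.
Posterior ∝ λ^8e^(−6λ) · λ^19e^(−3λ) = λ^27e^(−9λ), i.e. Gamma(shape=28, rate=9).
The mode of a Gamma(a, b) with a ≥ 1 (shape–rate) is (a−1)/b = 27/9 ≈ 3.00.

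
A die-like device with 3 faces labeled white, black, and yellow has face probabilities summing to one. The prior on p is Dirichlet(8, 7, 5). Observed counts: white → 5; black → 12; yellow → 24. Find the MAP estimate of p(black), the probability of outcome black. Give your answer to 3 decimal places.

MAP estimate of p(black) = 0.310

The posterior is Dirichlet(αᵢ + nᵢ) = Dirichlet(13, 19, 29).
For a Dirichlet(a₁,…,a_K) with all aᵢ > 1, the mode has j-th component (aⱼ − 1)/(Σaᵢ − K).
Here Σaᵢ = 61 and K = 3, so p(black) = (19 − 1)/(61 − 3) = 18/58 ≈ 0.310.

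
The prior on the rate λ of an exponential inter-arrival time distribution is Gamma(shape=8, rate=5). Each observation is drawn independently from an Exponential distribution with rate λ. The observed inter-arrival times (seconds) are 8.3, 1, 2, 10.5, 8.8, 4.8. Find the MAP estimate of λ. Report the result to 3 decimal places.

The Exponential(rate=λ) likelihood is ∝ λ^n e^(−λΣtᵢ). Here n = 6 and Σtᵢ = 8.3 + 1 + 2 + 10.5 + 8.8 + 4.8 = 35.4.
Posterior ∝ λ^7e^(−5λ) · λ^6e^(−35.4λ) = λ^13e^(−40.4λ), i.e. Gamma(14, 40.4).
Mode = (a−1)/b = 13/40.4 ≈ 0.322.

λ̂_MAP = 0.322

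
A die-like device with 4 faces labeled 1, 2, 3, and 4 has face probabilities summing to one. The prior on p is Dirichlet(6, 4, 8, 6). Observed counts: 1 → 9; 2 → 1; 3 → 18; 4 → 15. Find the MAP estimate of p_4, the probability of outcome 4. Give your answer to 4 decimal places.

MAP estimate: 0.3175

The posterior is Dirichlet(αᵢ + nᵢ) = Dirichlet(15, 5, 26, 21).
For a Dirichlet(a₁,…,a_K) with all aᵢ > 1, the mode has j-th component (aⱼ − 1)/(Σaᵢ − K).
Here Σaᵢ = 67 and K = 4, so p_4 = (21 − 1)/(67 − 4) = 20/63 ≈ 0.3175.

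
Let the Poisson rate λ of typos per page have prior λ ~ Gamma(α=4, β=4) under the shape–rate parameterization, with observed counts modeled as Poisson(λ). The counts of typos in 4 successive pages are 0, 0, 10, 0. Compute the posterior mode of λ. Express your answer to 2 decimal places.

λ̂_MAP = 1.63

Σxᵢ = 0+0+10+0 = 10, with n = 4.
Posterior ∝ λ^3e^(−4λ) · λ^10e^(−4λ) = λ^13e^(−8λ), i.e. Gamma(shape=14, rate=8).
The mode of a Gamma(a, b) with a ≥ 1 (shape–rate) is (a−1)/b = 13/8 ≈ 1.63.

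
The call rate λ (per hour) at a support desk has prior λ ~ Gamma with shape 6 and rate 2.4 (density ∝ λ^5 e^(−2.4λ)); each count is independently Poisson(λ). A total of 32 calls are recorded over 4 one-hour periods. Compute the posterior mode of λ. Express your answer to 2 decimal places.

λ̂_MAP = 5.78

Σxᵢ = 32, n = 4.
Posterior ∝ λ^5e^(−2.4λ) · λ^32e^(−4λ) = λ^37e^(−6.4λ), i.e. Gamma(shape=38, rate=6.4).
The mode of a Gamma(a, b) with a ≥ 1 (shape–rate) is (a−1)/b = 37/6.4 ≈ 5.78.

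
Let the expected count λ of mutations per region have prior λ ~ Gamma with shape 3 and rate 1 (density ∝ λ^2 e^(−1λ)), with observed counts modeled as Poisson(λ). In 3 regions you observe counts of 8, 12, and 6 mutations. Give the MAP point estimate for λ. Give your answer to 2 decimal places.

Σxᵢ = 8+12+6 = 26, with n = 3.
Posterior ∝ λ^2e^(−1λ) · λ^26e^(−3λ) = λ^28e^(−4λ), i.e. Gamma(shape=29, rate=4).
The mode of a Gamma(a, b) with a ≥ 1 (shape–rate) is (a−1)/b = 28/4 ≈ 7.00.

λ̂_MAP = 7.00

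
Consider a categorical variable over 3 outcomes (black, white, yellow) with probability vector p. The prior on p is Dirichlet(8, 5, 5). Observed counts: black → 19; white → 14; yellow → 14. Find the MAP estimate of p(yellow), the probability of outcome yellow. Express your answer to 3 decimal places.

MAP estimate of p(yellow) = 0.290

The posterior is Dirichlet(αᵢ + nᵢ) = Dirichlet(27, 19, 19).
For a Dirichlet(a₁,…,a_K) with all aᵢ > 1, the mode has j-th component (aⱼ − 1)/(Σaᵢ − K).
Here Σaᵢ = 65 and K = 3, so p(yellow) = (19 − 1)/(65 − 3) = 18/62 ≈ 0.290.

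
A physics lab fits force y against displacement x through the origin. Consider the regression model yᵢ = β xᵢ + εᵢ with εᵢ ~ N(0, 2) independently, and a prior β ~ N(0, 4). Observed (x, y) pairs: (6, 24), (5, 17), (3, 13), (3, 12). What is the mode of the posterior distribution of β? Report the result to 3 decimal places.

log p(β | y) = −Σ(yᵢ − βxᵢ)²/(2·2) − β²/(2·4) + const.
Setting the derivative to zero: Σxᵢ(yᵢ − βxᵢ)/2 − β/4 = 0, so β = Σxᵢyᵢ / (Σxᵢ² + σ²/τ²).
Σxᵢyᵢ = 6·24 + 5·17 + 3·13 + 3·12 = 304; Σxᵢ² = 79; σ²/τ² = 0.5.
β̂_MAP = 304 / (79 + 0.5) = 304/79.5 ≈ 3.824.

β̂_MAP = 3.824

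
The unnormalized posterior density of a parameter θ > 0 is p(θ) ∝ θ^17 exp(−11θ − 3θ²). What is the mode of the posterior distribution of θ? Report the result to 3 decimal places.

ℓ'(θ) = 17/θ − 11 − 6θ. Setting this to zero and multiplying by θ: 6θ² + 11θ − 17 = 0.
θ = (−11 + √(11² + 4·6·17)) / (2·6) = (−11 + √529) / 12 = (−11 + 23)/12 = 1.
ℓ''(θ) = −17/θ² − 6 < 0, confirming a maximum.

θ̂_MAP = 1.000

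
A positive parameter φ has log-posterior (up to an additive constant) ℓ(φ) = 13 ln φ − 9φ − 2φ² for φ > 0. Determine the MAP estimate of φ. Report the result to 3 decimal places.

φ̂_MAP = 1.000

ℓ'(φ) = 13/φ − 9 − 4φ. Setting this to zero and multiplying by φ: 4φ² + 9φ − 13 = 0.
φ = (−9 + √(9² + 4·4·13)) / (2·4) = (−9 + √289) / 8 = (−9 + 17)/8 = 1.
ℓ''(φ) = −13/φ² − 4 < 0, confirming a maximum.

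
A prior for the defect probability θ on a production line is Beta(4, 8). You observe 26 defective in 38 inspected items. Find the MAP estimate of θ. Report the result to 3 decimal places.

Prior: Beta(4, 8).
Data: 26 successes in 38 trials. The binomial likelihood contributes θ^26(1−θ)^12, so the posterior is Beta(4+26, 8+12) = Beta(30, 20).
For Beta(a, b) with a, b > 1 the mode is (a−1)/(a+b−2) = 29/48 ≈ 0.604.

θ̂_MAP = 0.604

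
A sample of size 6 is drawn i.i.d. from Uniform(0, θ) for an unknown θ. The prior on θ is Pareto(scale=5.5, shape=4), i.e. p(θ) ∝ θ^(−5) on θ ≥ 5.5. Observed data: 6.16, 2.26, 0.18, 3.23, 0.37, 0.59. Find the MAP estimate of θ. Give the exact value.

The Uniform(0, θ) likelihood is θ^(−n) for θ ≥ max(xᵢ), zero otherwise. Here max(xᵢ) = 6.16.
Posterior ∝ θ^(−5) · θ^(−6) = θ^(−11) on θ ≥ max(5.5, 6.16) = 6.16.
This density is strictly decreasing in θ, so the posterior mode lies at the lower boundary of the support.

θ̂_MAP = 6.16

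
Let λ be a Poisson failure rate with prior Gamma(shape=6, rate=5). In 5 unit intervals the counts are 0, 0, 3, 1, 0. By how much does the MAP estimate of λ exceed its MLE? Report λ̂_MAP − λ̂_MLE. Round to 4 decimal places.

MAP − MLE = 0.1000

Σxᵢ = 4. Posterior is Gamma(10, 10); MAP = (10−1)/10 = 9/10 ≈ 0.90000.
MLE = x̄ = 4/5 ≈ 0.80000.
Difference = 9/10 − 4/5 = 1/10 ≈ 0.1000.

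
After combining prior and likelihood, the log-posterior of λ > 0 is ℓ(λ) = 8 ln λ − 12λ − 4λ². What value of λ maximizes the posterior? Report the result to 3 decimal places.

ℓ'(λ) = 8/λ − 12 − 8λ. Setting this to zero and multiplying by λ: 8λ² + 12λ − 8 = 0.
λ = (−12 + √(12² + 4·8·8)) / (2·8) = (−12 + √400) / 16 = (−12 + 20)/16 = 1/2.
ℓ''(λ) = −8/λ² − 8 < 0, confirming a maximum.

λ̂_MAP = 0.500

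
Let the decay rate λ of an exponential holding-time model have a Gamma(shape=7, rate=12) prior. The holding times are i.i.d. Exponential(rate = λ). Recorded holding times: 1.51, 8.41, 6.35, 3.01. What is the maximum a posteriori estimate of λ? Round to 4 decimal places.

λ̂_MAP = 0.3197

The Exponential(rate=λ) likelihood is ∝ λ^n e^(−λΣtᵢ). Here n = 4 and Σtᵢ = 1.51 + 8.41 + 6.35 + 3.01 = 19.28.
Posterior ∝ λ^6e^(−12λ) · λ^4e^(−19.28λ) = λ^10e^(−31.28λ), i.e. Gamma(11, 31.28).
Mode = (a−1)/b = 10/31.28 ≈ 0.3197.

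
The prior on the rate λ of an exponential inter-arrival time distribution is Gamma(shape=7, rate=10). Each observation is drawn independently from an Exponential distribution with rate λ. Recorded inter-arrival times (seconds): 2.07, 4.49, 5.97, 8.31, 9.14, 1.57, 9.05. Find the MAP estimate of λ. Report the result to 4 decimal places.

The Exponential(rate=λ) likelihood is ∝ λ^n e^(−λΣtᵢ). Here n = 7 and Σtᵢ = 2.07 + 4.49 + 5.97 + 8.31 + 9.14 + 1.57 + 9.05 = 40.60.
Posterior ∝ λ^6e^(−10λ) · λ^7e^(−40.60λ) = λ^13e^(−50.60λ), i.e. Gamma(14, 50.60).
Mode = (a−1)/b = 13/50.60 ≈ 0.2569.

λ̂_MAP = 0.2569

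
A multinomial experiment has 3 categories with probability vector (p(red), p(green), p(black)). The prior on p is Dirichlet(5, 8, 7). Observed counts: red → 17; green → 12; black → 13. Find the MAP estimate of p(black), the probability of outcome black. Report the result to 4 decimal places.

The posterior is Dirichlet(αᵢ + nᵢ) = Dirichlet(22, 20, 20).
For a Dirichlet(a₁,…,a_K) with all aᵢ > 1, the mode has j-th component (aⱼ − 1)/(Σaᵢ − K).
Here Σaᵢ = 62 and K = 3, so p(black) = (20 − 1)/(62 − 3) = 19/59 ≈ 0.3220.

MAP estimate of p(black) = 0.3220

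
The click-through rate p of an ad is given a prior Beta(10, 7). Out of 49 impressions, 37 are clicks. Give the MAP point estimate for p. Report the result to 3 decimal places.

Prior: Beta(10, 7).
Data: 37 successes in 49 trials. The binomial likelihood contributes p^37(1−p)^12, so the posterior is Beta(10+37, 7+12) = Beta(47, 19).
For Beta(a, b) with a, b > 1 the mode is (a−1)/(a+b−2) = 46/64 ≈ 0.719.

p̂_MAP = 0.719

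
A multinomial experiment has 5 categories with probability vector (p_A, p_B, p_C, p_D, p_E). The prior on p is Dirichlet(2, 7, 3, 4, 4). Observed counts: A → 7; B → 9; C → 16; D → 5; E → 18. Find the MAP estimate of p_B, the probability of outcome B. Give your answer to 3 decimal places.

MAP estimate of p_B = 0.214

The posterior is Dirichlet(αᵢ + nᵢ) = Dirichlet(9, 16, 19, 9, 22).
For a Dirichlet(a₁,…,a_K) with all aᵢ > 1, the mode has j-th component (aⱼ − 1)/(Σaᵢ − K).
Here Σaᵢ = 75 and K = 5, so p_B = (16 − 1)/(75 − 5) = 15/70 ≈ 0.214.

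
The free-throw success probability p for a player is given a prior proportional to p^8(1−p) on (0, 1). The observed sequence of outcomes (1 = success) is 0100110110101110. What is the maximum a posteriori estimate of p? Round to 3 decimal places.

p̂_MAP = 0.680

The prior density ∝ p^8(1−p)^1 is the kernel of Beta(9, 2).
Data: 9 successes in 16 trials (from the sequence). The binomial likelihood contributes p^9(1−p)^7, so the posterior is Beta(9+9, 2+7) = Beta(18, 9).
For Beta(a, b) with a, b > 1 the mode is (a−1)/(a+b−2) = 17/25 ≈ 0.680.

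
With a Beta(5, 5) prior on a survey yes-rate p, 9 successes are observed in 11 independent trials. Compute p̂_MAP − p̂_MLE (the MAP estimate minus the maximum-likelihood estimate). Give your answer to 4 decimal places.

Posterior is Beta(14, 7); MAP = (14−1)/(21−2) = 13/19 ≈ 0.68421.
MLE ignores the prior: p̂_MLE = k/n = 9/11 ≈ 0.81818.
Difference = 13/19 − 9/11 = -28/209 ≈ -0.1340.

MAP − MLE = -0.1340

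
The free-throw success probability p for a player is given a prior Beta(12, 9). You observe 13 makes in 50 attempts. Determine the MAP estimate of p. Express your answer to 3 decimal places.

p̂_MAP = 0.348

Prior: Beta(12, 9).
Data: 13 successes in 50 trials. The binomial likelihood contributes p^13(1−p)^37, so the posterior is Beta(12+13, 9+37) = Beta(25, 46).
For Beta(a, b) with a, b > 1 the mode is (a−1)/(a+b−2) = 24/69 ≈ 0.348.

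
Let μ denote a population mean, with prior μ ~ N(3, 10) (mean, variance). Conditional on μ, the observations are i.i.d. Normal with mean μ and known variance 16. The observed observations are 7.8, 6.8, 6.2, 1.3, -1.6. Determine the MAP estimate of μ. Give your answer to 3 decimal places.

μ̂_MAP = 3.833

n = 5; x̄ = (7.8 + 6.8 + 6.2 + 1.3 + (-1.6))/5 = 20.5/5 = 4.1.
For a Normal prior and Normal likelihood with known variance, the posterior is Normal; its mode equals its mean, the precision-weighted average.
Prior precision 1/σ₀² = 1/10 = 0.1; data precision n/σ² = 5/16 = 0.3125.
μ̂ = (0.1·3 + 0.3125·4.1) / (0.1 + 0.3125) = 1.58125/0.4125 = 23/6 ≈ 3.833.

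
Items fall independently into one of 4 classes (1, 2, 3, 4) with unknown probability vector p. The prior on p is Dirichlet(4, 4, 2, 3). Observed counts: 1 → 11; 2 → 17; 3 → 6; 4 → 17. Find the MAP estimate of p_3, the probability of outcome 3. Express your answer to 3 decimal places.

MAP estimate: 0.117

The posterior is Dirichlet(αᵢ + nᵢ) = Dirichlet(15, 21, 8, 20).
For a Dirichlet(a₁,…,a_K) with all aᵢ > 1, the mode has j-th component (aⱼ − 1)/(Σaᵢ − K).
Here Σaᵢ = 64 and K = 4, so p_3 = (8 − 1)/(64 − 4) = 7/60 ≈ 0.117.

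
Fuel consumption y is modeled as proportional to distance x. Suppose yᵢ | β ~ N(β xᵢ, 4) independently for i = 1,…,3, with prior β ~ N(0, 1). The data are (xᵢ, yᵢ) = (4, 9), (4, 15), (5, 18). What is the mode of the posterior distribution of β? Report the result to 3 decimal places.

log p(β | y) = −Σ(yᵢ − βxᵢ)²/(2·4) − β²/(2·1) + const.
Setting the derivative to zero: Σxᵢ(yᵢ − βxᵢ)/4 − β/1 = 0, so β = Σxᵢyᵢ / (Σxᵢ² + σ²/τ²).
Σxᵢyᵢ = 4·9 + 4·15 + 5·18 = 186; Σxᵢ² = 57; σ²/τ² = 4.
β̂_MAP = 186 / (57 + 4) = 186/61 ≈ 3.049.

β̂_MAP = 3.049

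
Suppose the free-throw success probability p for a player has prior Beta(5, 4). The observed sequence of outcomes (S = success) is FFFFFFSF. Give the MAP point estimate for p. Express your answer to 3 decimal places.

p̂_MAP = 0.333

Prior: Beta(5, 4).
Data: 1 success in 8 trials (from the sequence). The binomial likelihood contributes p(1−p)^7, so the posterior is Beta(5+1, 4+7) = Beta(6, 11).
For Beta(a, b) with a, b > 1 the mode is (a−1)/(a+b−2) = 5/15 ≈ 0.333.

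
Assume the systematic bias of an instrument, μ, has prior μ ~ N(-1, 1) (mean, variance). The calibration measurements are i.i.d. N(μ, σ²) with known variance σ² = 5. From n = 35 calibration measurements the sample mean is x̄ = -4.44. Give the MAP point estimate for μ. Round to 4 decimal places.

μ̂_MAP = -4.0100

n = 35, x̄ = -4.44.
For a Normal prior and Normal likelihood with known variance, the posterior is Normal; its mode equals its mean, the precision-weighted average.
Prior precision 1/σ₀² = 1/1 = 1; data precision n/σ² = 35/5 = 7.
μ̂ = (1·(-1) + 7·(-4.44)) / (1 + 7) = (-32.08)/8 = -4.0100.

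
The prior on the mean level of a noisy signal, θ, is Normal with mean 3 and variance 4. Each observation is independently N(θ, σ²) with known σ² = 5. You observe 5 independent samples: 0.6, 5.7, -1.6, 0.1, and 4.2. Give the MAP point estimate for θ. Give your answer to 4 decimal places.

n = 5; x̄ = (0.6 + 5.7 + (-1.6) + 0.1 + 4.2)/5 = 9/5 = 1.8.
For a Normal prior and Normal likelihood with known variance, the posterior is Normal; its mode equals its mean, the precision-weighted average.
Prior precision 1/σ₀² = 1/4 = 0.25; data precision n/σ² = 5/5 = 1.
θ̂ = (0.25·3 + 1·1.8) / (0.25 + 1) = 2.55/1.25 = 2.0400.

θ̂_MAP = 2.0400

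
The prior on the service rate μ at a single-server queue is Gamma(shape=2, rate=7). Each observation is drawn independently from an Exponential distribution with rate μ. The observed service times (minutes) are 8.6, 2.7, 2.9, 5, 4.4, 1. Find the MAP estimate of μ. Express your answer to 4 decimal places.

μ̂_MAP = 0.2215

The Exponential(rate=μ) likelihood is ∝ μ^n e^(−μΣtᵢ). Here n = 6 and Σtᵢ = 8.6 + 2.7 + 2.9 + 5 + 4.4 + 1 = 24.6.
Posterior ∝ μe^(−7μ) · μ^6e^(−24.6μ) = μ^7e^(−31.6μ), i.e. Gamma(8, 31.6).
Mode = (a−1)/b = 7/31.6 ≈ 0.2215.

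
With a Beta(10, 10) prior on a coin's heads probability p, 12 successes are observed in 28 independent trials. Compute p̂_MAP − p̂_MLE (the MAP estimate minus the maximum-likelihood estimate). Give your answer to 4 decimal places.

Posterior is Beta(22, 26); MAP = (22−1)/(48−2) = 21/46 ≈ 0.45652.
MLE ignores the prior: p̂_MLE = k/n = 12/28 ≈ 0.42857.
Difference = 21/46 − 12/28 = 9/322 ≈ 0.0280.

MAP − MLE = 0.0280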